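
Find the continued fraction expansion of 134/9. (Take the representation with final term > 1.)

[14; 1, 8]

134 = 14×9 + 8
9 = 1×8 + 1
8 = 8×1 + 0  (stop)
So 134/9 = [14; 1, 8].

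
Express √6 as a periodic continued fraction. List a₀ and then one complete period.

[2; 2, 4]

a₀ = ⌊√6⌋ = 2.
With m₀=0, d₀=1 and mₖ₊₁ = dₖaₖ − mₖ, dₖ₊₁ = (n − mₖ₊₁²)/dₖ, aₖ₊₁ = ⌊(a₀+mₖ₊₁)/dₖ₊₁⌋:
  k=1: m=2, d=2, a=2
  k=2: m=2, d=1, a=4
d=1 and a=2a₀=4 at k=2, so the next step gives (m, d) = (2, 2) again — its k=1 value — and the period has length 2.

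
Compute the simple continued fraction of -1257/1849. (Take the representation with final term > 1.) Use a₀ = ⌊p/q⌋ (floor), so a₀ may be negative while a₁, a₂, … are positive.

[-1; 3, 8, 9, 8]

-1257 = -1·1849 + 592
1849 = 3·592 + 73
592 = 8·73 + 8
73 = 9·8 + 1
8 = 8·1 + 0  (stop)
So -1257/1849 = [-1; 3, 8, 9, 8].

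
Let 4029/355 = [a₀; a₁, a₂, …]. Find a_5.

2

4029 = 11·355 + 124   →  a_0 = 11
355 = 2·124 + 107   →  a_1 = 2
124 = 1·107 + 17   →  a_2 = 1
107 = 6·17 + 5   →  a_3 = 6
17 = 3·5 + 2   →  a_4 = 3
5 = 2·2 + 1   →  a_5 = 2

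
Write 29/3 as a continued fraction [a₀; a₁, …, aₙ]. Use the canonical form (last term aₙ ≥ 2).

[9; 1, 2]

29 = 9×3 + 2
3 = 1×2 + 1
2 = 2×1 + 0  (stop)
So 29/3 = [9; 1, 2].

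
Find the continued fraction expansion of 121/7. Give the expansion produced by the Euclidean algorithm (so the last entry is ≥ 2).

[17; 3, 2]

121 = 17*7 + 2
7 = 3*2 + 1
2 = 2*1 + 0  (stop)
So 121/7 = [17; 3, 2].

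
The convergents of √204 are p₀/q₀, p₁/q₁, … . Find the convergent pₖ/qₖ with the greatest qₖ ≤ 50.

√204 = [14; 3, 1, 1, 6, 1, 1, 3, 28, …] (period length 8).
Convergents:
  p_0/q_0 = 14/1
  p_1/q_1 = 43/3
  p_2/q_2 = 57/4
  p_3/q_3 = 100/7
  p_4/q_4 = 657/46
  p_5/q_5 = 757/53
q_4 = 46 ≤ 50 < 53 = q_5, so the answer is 657/46.

657/46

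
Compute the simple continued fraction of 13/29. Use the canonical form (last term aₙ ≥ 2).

13 = 0*29 + 13
29 = 2*13 + 3
13 = 4*3 + 1
3 = 3*1 + 0  (stop)
So 13/29 = [0; 2, 4, 3].

[0; 2, 4, 3]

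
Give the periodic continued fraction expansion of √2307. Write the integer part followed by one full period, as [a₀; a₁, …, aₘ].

[48; 32, 96]

a₀ = ⌊√2307⌋ = 48.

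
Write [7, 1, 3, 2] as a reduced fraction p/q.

Using pₖ = aₖpₖ₋₁ + pₖ₋₂ and qₖ = aₖqₖ₋₁ + qₖ₋₂:
  k=0: a=7, p=7, q=1
  k=1: a=1, p=8, q=1
  k=2: a=3, p=31, q=4
  k=3: a=2, p=70, q=9

70/9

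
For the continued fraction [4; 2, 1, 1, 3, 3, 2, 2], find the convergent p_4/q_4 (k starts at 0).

79/18

Using pₖ = aₖpₖ₋₁ + pₖ₋₂, qₖ = aₖqₖ₋₁ + qₖ₋₂ (with p₋₁=1, p₋₂=0, q₋₁=0, q₋₂=1):
  k=0: a=4, p=4, q=1
  k=1: a=2, p=9, q=2
  k=2: a=1, p=13, q=3
  k=3: a=1, p=22, q=5
  k=4: a=3, p=79, q=18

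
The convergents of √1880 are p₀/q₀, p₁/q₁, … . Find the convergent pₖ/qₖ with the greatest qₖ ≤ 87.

√1880 = [43; 2, 1, 3, 1, 2, 86, …] (period length 6).
Convergents:
  p_0/q_0 = 43/1
  p_1/q_1 = 87/2
  p_2/q_2 = 130/3
  p_3/q_3 = 477/11
  p_4/q_4 = 607/14
  p_5/q_5 = 1691/39
  p_6/q_6 = 146033/3368
q_5 = 39 ≤ 87 < 3368 = q_6, so the answer is 1691/39.

1691/39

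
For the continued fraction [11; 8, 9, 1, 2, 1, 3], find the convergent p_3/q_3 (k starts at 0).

901/81

Using pₖ = aₖpₖ₋₁ + pₖ₋₂, qₖ = aₖqₖ₋₁ + qₖ₋₂ (with p₋₁=1, p₋₂=0, q₋₁=0, q₋₂=1):
  k=0: a=11, p=11, q=1
  k=1: a=8, p=89, q=8
  k=2: a=9, p=812, q=73
  k=3: a=1, p=901, q=81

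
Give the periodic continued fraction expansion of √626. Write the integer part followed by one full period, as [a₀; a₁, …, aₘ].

a₀ = ⌊√626⌋ = 25.
With m₀=0, d₀=1 and mₖ₊₁ = dₖaₖ − mₖ, dₖ₊₁ = (n − mₖ₊₁²)/dₖ, aₖ₊₁ = ⌊(a₀+mₖ₊₁)/dₖ₊₁⌋:
  k=1: m=25, d=1, a=50
d=1 and a=2a₀=50 at k=1, so the next step gives (m, d) = (25, 1) again — its k=1 value — and the period has length 1.

[25; 50]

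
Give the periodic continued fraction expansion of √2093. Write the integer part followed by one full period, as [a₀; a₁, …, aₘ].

a₀ = ⌊√2093⌋ = 45.

[45; 1, 2, 1, 90]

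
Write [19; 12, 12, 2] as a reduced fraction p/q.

Fold from the inside: start with 2/1.
  12 + 1/2 = 25/2
  12 + 2/25 = 302/25
  19 + 25/302 = 5763/302

5763/302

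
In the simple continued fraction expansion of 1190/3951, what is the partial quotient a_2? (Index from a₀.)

1190 = 0·3951 + 1190   →  a_0 = 0
3951 = 3·1190 + 381   →  a_1 = 3
1190 = 3·381 + 47   →  a_2 = 3

3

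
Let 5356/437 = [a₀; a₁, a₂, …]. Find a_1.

5356 = 12·437 + 112   →  a_0 = 12
437 = 3·112 + 101   →  a_1 = 3

3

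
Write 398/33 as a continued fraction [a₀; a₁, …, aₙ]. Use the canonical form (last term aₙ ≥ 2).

[12; 16, 2]

398 = 12×33 + 2
33 = 16×2 + 1
2 = 2×1 + 0  (stop)
So 398/33 = [12; 16, 2].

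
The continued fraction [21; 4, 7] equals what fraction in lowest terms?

Using pₖ = aₖpₖ₋₁ + pₖ₋₂ and qₖ = aₖqₖ₋₁ + qₖ₋₂:
  k=0: a=21, p=21, q=1
  k=1: a=4, p=85, q=4
  k=2: a=7, p=616, q=29

616/29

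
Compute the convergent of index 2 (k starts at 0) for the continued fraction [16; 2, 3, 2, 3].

115/7

Using pₖ = aₖpₖ₋₁ + pₖ₋₂, qₖ = aₖqₖ₋₁ + qₖ₋₂ (with p₋₁=1, p₋₂=0, q₋₁=0, q₋₂=1):
  k=0: a=16, p=16, q=1
  k=1: a=2, p=33, q=2
  k=2: a=3, p=115, q=7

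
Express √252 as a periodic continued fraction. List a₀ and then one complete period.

[15; 1, 6, 1, 30]

a₀ = ⌊√252⌋ = 15.
With m₀=0, d₀=1 and mₖ₊₁ = dₖaₖ − mₖ, dₖ₊₁ = (n − mₖ₊₁²)/dₖ, aₖ₊₁ = ⌊(a₀+mₖ₊₁)/dₖ₊₁⌋:
  k=1: m=15, d=27, a=1
  k=2: m=12, d=4, a=6
  k=3: m=12, d=27, a=1
  k=4: m=15, d=1, a=30
d=1 and a=2a₀=30 at k=4, so the next step gives (m, d) = (15, 27) again — its k=1 value — and the period has length 4.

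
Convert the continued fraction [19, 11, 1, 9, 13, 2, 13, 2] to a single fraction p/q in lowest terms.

Using pₖ = aₖpₖ₋₁ + pₖ₋₂ and qₖ = aₖqₖ₋₁ + qₖ₋₂:
  k=0: a=19, p=19, q=1
  k=1: a=11, p=210, q=11
  k=2: a=1, p=229, q=12
  k=3: a=9, p=2271, q=119
  k=4: a=13, p=29752, q=1559
  k=5: a=2, p=61775, q=3237
  k=6: a=13, p=832827, q=43640
  k=7: a=2, p=1727429, q=90517

1727429/90517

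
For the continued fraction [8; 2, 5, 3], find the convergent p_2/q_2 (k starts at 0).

Using pₖ = aₖpₖ₋₁ + pₖ₋₂, qₖ = aₖqₖ₋₁ + qₖ₋₂ (with p₋₁=1, p₋₂=0, q₋₁=0, q₋₂=1):
  k=0: a=8, p=8, q=1
  k=1: a=2, p=17, q=2
  k=2: a=5, p=93, q=11

93/11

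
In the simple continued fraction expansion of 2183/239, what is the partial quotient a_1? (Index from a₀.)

2183 = 9·239 + 32   →  a_0 = 9
239 = 7·32 + 15   →  a_1 = 7

7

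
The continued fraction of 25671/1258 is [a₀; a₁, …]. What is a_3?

6

25671 = 20·1258 + 511   →  a_0 = 20
1258 = 2·511 + 236   →  a_1 = 2
511 = 2·236 + 39   →  a_2 = 2
236 = 6·39 + 2   →  a_3 = 6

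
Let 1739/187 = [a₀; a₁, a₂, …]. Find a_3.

1739 = 9·187 + 56   →  a_0 = 9
187 = 3·56 + 19   →  a_1 = 3
56 = 2·19 + 18   →  a_2 = 2
19 = 1·18 + 1   →  a_3 = 1

1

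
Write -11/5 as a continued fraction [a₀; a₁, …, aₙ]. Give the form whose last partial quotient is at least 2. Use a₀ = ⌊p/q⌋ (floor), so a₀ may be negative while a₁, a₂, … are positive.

-11 = -3·5 + 4
5 = 1·4 + 1
4 = 4·1 + 0  (stop)
So -11/5 = [-3; 1, 4].

[-3; 1, 4]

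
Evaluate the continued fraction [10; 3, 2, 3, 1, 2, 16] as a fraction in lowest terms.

14479/1407

Using pₖ = aₖpₖ₋₁ + pₖ₋₂ and qₖ = aₖqₖ₋₁ + qₖ₋₂:
  k=0: a=10, p=10, q=1
  k=1: a=3, p=31, q=3
  k=2: a=2, p=72, q=7
  k=3: a=3, p=247, q=24
  k=4: a=1, p=319, q=31
  k=5: a=2, p=885, q=86
  k=6: a=16, p=14479, q=1407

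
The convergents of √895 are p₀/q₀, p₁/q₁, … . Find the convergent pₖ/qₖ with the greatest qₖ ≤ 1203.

21510/719

√895 = [29; 1, 10, 1, 58, …] (period length 4).
Convergents:
  p_0/q_0 = 29/1
  p_1/q_1 = 30/1
  p_2/q_2 = 329/11
  p_3/q_3 = 359/12
  p_4/q_4 = 21151/707
  p_5/q_5 = 21510/719
  p_6/q_6 = 236251/7897
q_5 = 719 ≤ 1203 < 7897 = q_6, so the answer is 21510/719.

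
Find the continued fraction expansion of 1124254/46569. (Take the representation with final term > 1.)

1124254 = 24*46569 + 6598
46569 = 7*6598 + 383
6598 = 17*383 + 87
383 = 4*87 + 35
87 = 2*35 + 17
35 = 2*17 + 1
17 = 17*1 + 0  (stop)
So 1124254/46569 = [24; 7, 17, 4, 2, 2, 17].

[24; 7, 17, 4, 2, 2, 17]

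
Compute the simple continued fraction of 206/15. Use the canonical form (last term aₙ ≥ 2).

206 = 13*15 + 11
15 = 1*11 + 4
11 = 2*4 + 3
4 = 1*3 + 1
3 = 3*1 + 0  (stop)
So 206/15 = [13; 1, 2, 1, 3].

[13; 1, 2, 1, 3]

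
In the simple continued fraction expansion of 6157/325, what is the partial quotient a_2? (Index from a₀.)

17

6157 = 18·325 + 307   →  a_0 = 18
325 = 1·307 + 18   →  a_1 = 1
307 = 17·18 + 1   →  a_2 = 17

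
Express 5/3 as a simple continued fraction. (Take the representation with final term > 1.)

[1; 1, 2]

5 = 1·3 + 2
3 = 1·2 + 1
2 = 2·1 + 0  (stop)
So 5/3 = [1; 1, 2].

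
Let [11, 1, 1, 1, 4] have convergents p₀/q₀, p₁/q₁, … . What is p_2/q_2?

23/2

Using pₖ = aₖpₖ₋₁ + pₖ₋₂, qₖ = aₖqₖ₋₁ + qₖ₋₂ (with p₋₁=1, p₋₂=0, q₋₁=0, q₋₂=1):
  k=0: a=11, p=11, q=1
  k=1: a=1, p=12, q=1
  k=2: a=1, p=23, q=2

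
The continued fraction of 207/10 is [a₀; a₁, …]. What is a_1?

1

207 = 20·10 + 7   →  a_0 = 20
10 = 1·7 + 3   →  a_1 = 1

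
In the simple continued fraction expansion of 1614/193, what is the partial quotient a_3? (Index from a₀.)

3

1614 = 8·193 + 70   →  a_0 = 8
193 = 2·70 + 53   →  a_1 = 2
70 = 1·53 + 17   →  a_2 = 1
53 = 3·17 + 2   →  a_3 = 3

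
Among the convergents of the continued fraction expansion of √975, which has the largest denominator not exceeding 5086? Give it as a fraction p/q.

77719/2489

√975 = [31; 4, 2, 4, 62, …] (period length 4).
Convergents:
  p_0/q_0 = 31/1
  p_1/q_1 = 125/4
  p_2/q_2 = 281/9
  p_3/q_3 = 1249/40
  p_4/q_4 = 77719/2489
  p_5/q_5 = 312125/9996
q_4 = 2489 ≤ 5086 < 9996 = q_5, so the answer is 77719/2489.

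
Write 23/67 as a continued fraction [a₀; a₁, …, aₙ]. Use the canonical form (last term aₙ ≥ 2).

[0; 2, 1, 10, 2]

23 = 0×67 + 23
67 = 2×23 + 21
23 = 1×21 + 2
21 = 10×2 + 1
2 = 2×1 + 0  (stop)
So 23/67 = [0; 2, 1, 10, 2].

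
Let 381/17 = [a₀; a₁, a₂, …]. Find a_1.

2

381 = 22·17 + 7   →  a_0 = 22
17 = 2·7 + 3   →  a_1 = 2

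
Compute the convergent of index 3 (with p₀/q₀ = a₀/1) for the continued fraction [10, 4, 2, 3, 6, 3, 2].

Using pₖ = aₖpₖ₋₁ + pₖ₋₂, qₖ = aₖqₖ₋₁ + qₖ₋₂ (with p₋₁=1, p₋₂=0, q₋₁=0, q₋₂=1):
  k=0: a=10, p=10, q=1
  k=1: a=4, p=41, q=4
  k=2: a=2, p=92, q=9
  k=3: a=3, p=317, q=31

317/31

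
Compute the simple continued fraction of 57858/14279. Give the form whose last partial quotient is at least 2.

57858 = 4·14279 + 742
14279 = 19·742 + 181
742 = 4·181 + 18
181 = 10·18 + 1
18 = 18·1 + 0  (stop)
So 57858/14279 = [4; 19, 4, 10, 18].

[4; 19, 4, 10, 18]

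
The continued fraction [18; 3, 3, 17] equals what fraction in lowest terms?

3166/173

Using pₖ = aₖpₖ₋₁ + pₖ₋₂ and qₖ = aₖqₖ₋₁ + qₖ₋₂:
  k=0: a=18, p=18, q=1
  k=1: a=3, p=55, q=3
  k=2: a=3, p=183, q=10
  k=3: a=17, p=3166, q=173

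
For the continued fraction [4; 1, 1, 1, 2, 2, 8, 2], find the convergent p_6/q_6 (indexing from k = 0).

Using pₖ = aₖpₖ₋₁ + pₖ₋₂, qₖ = aₖqₖ₋₁ + qₖ₋₂ (with p₋₁=1, p₋₂=0, q₋₁=0, q₋₂=1):
  k=0: a=4, p=4, q=1
  k=1: a=1, p=5, q=1
  k=2: a=1, p=9, q=2
  k=3: a=1, p=14, q=3
  k=4: a=2, p=37, q=8
  k=5: a=2, p=88, q=19
  k=6: a=8, p=741, q=160

741/160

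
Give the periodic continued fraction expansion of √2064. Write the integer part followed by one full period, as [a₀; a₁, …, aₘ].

a₀ = ⌊√2064⌋ = 45.
With m₀=0, d₀=1 and mₖ₊₁ = dₖaₖ − mₖ, dₖ₊₁ = (n − mₖ₊₁²)/dₖ, aₖ₊₁ = ⌊(a₀+mₖ₊₁)/dₖ₊₁⌋:
  k=1: m=45, d=39, a=2
  k=2: m=33, d=25, a=3
  k=3: m=42, d=12, a=7
  k=4: m=42, d=25, a=3
  k=5: m=33, d=39, a=2
  k=6: m=45, d=1, a=90
d=1 and a=2a₀=90 at k=6, so the next step gives (m, d) = (45, 39) again — its k=1 value — and the period has length 6.

[45; 2, 3, 7, 3, 2, 90]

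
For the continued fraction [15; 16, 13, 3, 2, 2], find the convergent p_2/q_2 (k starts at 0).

3148/209

Using pₖ = aₖpₖ₋₁ + pₖ₋₂, qₖ = aₖqₖ₋₁ + qₖ₋₂ (with p₋₁=1, p₋₂=0, q₋₁=0, q₋₂=1):
  k=0: a=15, p=15, q=1
  k=1: a=16, p=241, q=16
  k=2: a=13, p=3148, q=209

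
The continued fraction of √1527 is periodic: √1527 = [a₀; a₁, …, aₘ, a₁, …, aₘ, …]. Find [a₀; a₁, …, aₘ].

[39; 13, 78]

a₀ = ⌊√1527⌋ = 39.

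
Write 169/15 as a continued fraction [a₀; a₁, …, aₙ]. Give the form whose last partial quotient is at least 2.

[11; 3, 1, 3]

169 = 11*15 + 4
15 = 3*4 + 3
4 = 1*3 + 1
3 = 3*1 + 0  (stop)
So 169/15 = [11; 3, 1, 3].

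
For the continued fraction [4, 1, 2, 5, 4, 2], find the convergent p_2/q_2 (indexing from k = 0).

14/3

Using pₖ = aₖpₖ₋₁ + pₖ₋₂, qₖ = aₖqₖ₋₁ + qₖ₋₂ (with p₋₁=1, p₋₂=0, q₋₁=0, q₋₂=1):
  k=0: a=4, p=4, q=1
  k=1: a=1, p=5, q=1
  k=2: a=2, p=14, q=3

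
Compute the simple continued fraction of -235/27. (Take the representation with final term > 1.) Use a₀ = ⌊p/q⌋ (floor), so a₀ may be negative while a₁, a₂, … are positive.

[-9; 3, 2, 1, 2]

-235 = -9*27 + 8
27 = 3*8 + 3
8 = 2*3 + 2
3 = 1*2 + 1
2 = 2*1 + 0  (stop)
So -235/27 = [-9; 3, 2, 1, 2].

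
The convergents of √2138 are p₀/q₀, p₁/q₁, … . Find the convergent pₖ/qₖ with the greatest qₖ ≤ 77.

971/21

√2138 = [46; 4, 5, 5, 4, 92, …] (period length 5).
Convergents:
  p_0/q_0 = 46/1
  p_1/q_1 = 185/4
  p_2/q_2 = 971/21
  p_3/q_3 = 5040/109
q_2 = 21 ≤ 77 < 109 = q_3, so the answer is 971/21.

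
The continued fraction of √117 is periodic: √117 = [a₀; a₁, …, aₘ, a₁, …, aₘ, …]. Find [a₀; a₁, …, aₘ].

[10; 1, 4, 2, 4, 1, 20]

a₀ = ⌊√117⌋ = 10.
With m₀=0, d₀=1 and mₖ₊₁ = dₖaₖ − mₖ, dₖ₊₁ = (n − mₖ₊₁²)/dₖ, aₖ₊₁ = ⌊(a₀+mₖ₊₁)/dₖ₊₁⌋:
  k=1: m=10, d=17, a=1
  k=2: m=7, d=4, a=4
  k=3: m=9, d=9, a=2
  k=4: m=9, d=4, a=4
  k=5: m=7, d=17, a=1
  k=6: m=10, d=1, a=20
d=1 and a=2a₀=20 at k=6, so the next step gives (m, d) = (10, 17) again — its k=1 value — and the period has length 6.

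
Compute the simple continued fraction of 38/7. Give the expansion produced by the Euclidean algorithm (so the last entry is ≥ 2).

38 = 5·7 + 3
7 = 2·3 + 1
3 = 3·1 + 0  (stop)
So 38/7 = [5; 2, 3].

[5; 2, 3]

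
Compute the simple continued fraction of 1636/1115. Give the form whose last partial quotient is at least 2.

[1; 2, 7, 7, 3, 3]

1636 = 1*1115 + 521
1115 = 2*521 + 73
521 = 7*73 + 10
73 = 7*10 + 3
10 = 3*3 + 1
3 = 3*1 + 0  (stop)
So 1636/1115 = [1; 2, 7, 7, 3, 3].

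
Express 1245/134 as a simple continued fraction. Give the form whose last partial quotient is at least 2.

[9; 3, 2, 3, 2, 2]

1245 = 9·134 + 39
134 = 3·39 + 17
39 = 2·17 + 5
17 = 3·5 + 2
5 = 2·2 + 1
2 = 2·1 + 0  (stop)
So 1245/134 = [9; 3, 2, 3, 2, 2].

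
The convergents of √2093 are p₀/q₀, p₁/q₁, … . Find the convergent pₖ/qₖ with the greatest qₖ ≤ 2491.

66977/1464

√2093 = [45; 1, 2, 1, 90, …] (period length 4).
Convergents:
  p_0/q_0 = 45/1
  p_1/q_1 = 46/1
  p_2/q_2 = 137/3
  p_3/q_3 = 183/4
  p_4/q_4 = 16607/363
  p_5/q_5 = 16790/367
  p_6/q_6 = 50187/1097
  p_7/q_7 = 66977/1464
  p_8/q_8 = 6078117/132857
q_7 = 1464 ≤ 2491 < 132857 = q_8, so the answer is 66977/1464.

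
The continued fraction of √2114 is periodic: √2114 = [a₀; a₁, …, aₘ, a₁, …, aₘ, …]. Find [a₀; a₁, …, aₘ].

[45; 1, 44, 1, 90]

a₀ = ⌊√2114⌋ = 45.
With m₀=0, d₀=1 and mₖ₊₁ = dₖaₖ − mₖ, dₖ₊₁ = (n − mₖ₊₁²)/dₖ, aₖ₊₁ = ⌊(a₀+mₖ₊₁)/dₖ₊₁⌋:
  k=1: m=45, d=89, a=1
  k=2: m=44, d=2, a=44
  k=3: m=44, d=89, a=1
  k=4: m=45, d=1, a=90
d=1 and a=2a₀=90 at k=4, so the next step gives (m, d) = (45, 89) again — its k=1 value — and the period has length 4.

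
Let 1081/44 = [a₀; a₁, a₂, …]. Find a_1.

1081 = 24·44 + 25   →  a_0 = 24
44 = 1·25 + 19   →  a_1 = 1

1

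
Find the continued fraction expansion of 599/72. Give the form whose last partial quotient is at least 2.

599 = 8*72 + 23
72 = 3*23 + 3
23 = 7*3 + 2
3 = 1*2 + 1
2 = 2*1 + 0  (stop)
So 599/72 = [8; 3, 7, 1, 2].

[8; 3, 7, 1, 2]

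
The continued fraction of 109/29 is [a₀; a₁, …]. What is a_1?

1

109 = 3·29 + 22   →  a_0 = 3
29 = 1·22 + 7   →  a_1 = 1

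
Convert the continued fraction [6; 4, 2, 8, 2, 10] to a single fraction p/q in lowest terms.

10493/1686

Using pₖ = aₖpₖ₋₁ + pₖ₋₂ and qₖ = aₖqₖ₋₁ + qₖ₋₂:
  k=0: a=6, p=6, q=1
  k=1: a=4, p=25, q=4
  k=2: a=2, p=56, q=9
  k=3: a=8, p=473, q=76
  k=4: a=2, p=1002, q=161
  k=5: a=10, p=10493, q=1686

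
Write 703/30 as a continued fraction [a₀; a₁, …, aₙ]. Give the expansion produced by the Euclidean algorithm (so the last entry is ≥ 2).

703 = 23·30 + 13
30 = 2·13 + 4
13 = 3·4 + 1
4 = 4·1 + 0  (stop)
So 703/30 = [23; 2, 3, 4].

[23; 2, 3, 4]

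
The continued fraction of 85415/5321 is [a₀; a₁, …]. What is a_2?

13

85415 = 16·5321 + 279   →  a_0 = 16
5321 = 19·279 + 20   →  a_1 = 19
279 = 13·20 + 19   →  a_2 = 13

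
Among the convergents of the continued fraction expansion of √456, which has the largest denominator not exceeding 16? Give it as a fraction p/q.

299/14

√456 = [21; 2, 1, 4, 1, 2, 42, …] (period length 6).
Convergents:
  p_0/q_0 = 21/1
  p_1/q_1 = 43/2
  p_2/q_2 = 64/3
  p_3/q_3 = 299/14
  p_4/q_4 = 363/17
q_3 = 14 ≤ 16 < 17 = q_4, so the answer is 299/14.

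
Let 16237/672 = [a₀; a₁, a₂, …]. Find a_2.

6

16237 = 24·672 + 109   →  a_0 = 24
672 = 6·109 + 18   →  a_1 = 6
109 = 6·18 + 1   →  a_2 = 6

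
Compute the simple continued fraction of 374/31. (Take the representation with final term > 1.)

[12; 15, 2]

374 = 12*31 + 2
31 = 15*2 + 1
2 = 2*1 + 0  (stop)
So 374/31 = [12; 15, 2].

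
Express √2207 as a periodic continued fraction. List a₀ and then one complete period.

[46; 1, 45, 1, 92]

a₀ = ⌊√2207⌋ = 46.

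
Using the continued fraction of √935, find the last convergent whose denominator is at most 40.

795/26

√935 = [30; 1, 1, 2, 1, 2, 1, 1, 60, …] (period length 8).
Convergents:
  p_0/q_0 = 30/1
  p_1/q_1 = 31/1
  p_2/q_2 = 61/2
  p_3/q_3 = 153/5
  p_4/q_4 = 214/7
  p_5/q_5 = 581/19
  p_6/q_6 = 795/26
  p_7/q_7 = 1376/45
q_6 = 26 ≤ 40 < 45 = q_7, so the answer is 795/26.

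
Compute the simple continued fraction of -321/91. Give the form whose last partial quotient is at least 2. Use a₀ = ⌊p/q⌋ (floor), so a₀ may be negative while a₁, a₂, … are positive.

[-4; 2, 8, 1, 1, 2]

-321 = -4·91 + 43
91 = 2·43 + 5
43 = 8·5 + 3
5 = 1·3 + 2
3 = 1·2 + 1
2 = 2·1 + 0  (stop)
So -321/91 = [-4; 2, 8, 1, 1, 2].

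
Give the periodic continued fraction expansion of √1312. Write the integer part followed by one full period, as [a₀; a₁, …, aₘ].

[36; 4, 1, 1, 17, 1, 1, 4, 72]

a₀ = ⌊√1312⌋ = 36.
With m₀=0, d₀=1 and mₖ₊₁ = dₖaₖ − mₖ, dₖ₊₁ = (n − mₖ₊₁²)/dₖ, aₖ₊₁ = ⌊(a₀+mₖ₊₁)/dₖ₊₁⌋:
  k=1: m=36, d=16, a=4
  k=2: m=28, d=33, a=1
  k=3: m=5, d=39, a=1
  k=4: m=34, d=4, a=17
  k=5: m=34, d=39, a=1
  k=6: m=5, d=33, a=1
  k=7: m=28, d=16, a=4
  k=8: m=36, d=1, a=72
d=1 and a=2a₀=72 at k=8, so the next step gives (m, d) = (36, 16) again — its k=1 value — and the period has length 8.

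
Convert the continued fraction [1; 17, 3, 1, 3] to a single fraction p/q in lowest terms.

274/259

Fold from the inside: start with 3/1.
  1 + 1/3 = 4/3
  3 + 3/4 = 15/4
  17 + 4/15 = 259/15
  1 + 15/259 = 274/259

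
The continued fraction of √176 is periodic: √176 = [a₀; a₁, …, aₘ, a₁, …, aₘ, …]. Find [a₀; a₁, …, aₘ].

[13; 3, 1, 3, 26]

a₀ = ⌊√176⌋ = 13.
With m₀=0, d₀=1 and mₖ₊₁ = dₖaₖ − mₖ, dₖ₊₁ = (n − mₖ₊₁²)/dₖ, aₖ₊₁ = ⌊(a₀+mₖ₊₁)/dₖ₊₁⌋:
  k=1: m=13, d=7, a=3
  k=2: m=8, d=16, a=1
  k=3: m=8, d=7, a=3
  k=4: m=13, d=1, a=26
d=1 and a=2a₀=26 at k=4, so the next step gives (m, d) = (13, 7) again — its k=1 value — and the period has length 4.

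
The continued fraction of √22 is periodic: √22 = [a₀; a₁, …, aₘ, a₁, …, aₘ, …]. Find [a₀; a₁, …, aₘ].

a₀ = ⌊√22⌋ = 4.

[4; 1, 2, 4, 2, 1, 8]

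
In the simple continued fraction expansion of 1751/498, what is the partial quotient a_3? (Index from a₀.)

1751 = 3·498 + 257   →  a_0 = 3
498 = 1·257 + 241   →  a_1 = 1
257 = 1·241 + 16   →  a_2 = 1
241 = 15·16 + 1   →  a_3 = 15

15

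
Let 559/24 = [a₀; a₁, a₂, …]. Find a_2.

559 = 23·24 + 7   →  a_0 = 23
24 = 3·7 + 3   →  a_1 = 3
7 = 2·3 + 1   →  a_2 = 2

2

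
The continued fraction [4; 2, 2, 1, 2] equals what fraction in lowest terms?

84/19

Using pₖ = aₖpₖ₋₁ + pₖ₋₂ and qₖ = aₖqₖ₋₁ + qₖ₋₂:
  k=0: a=4, p=4, q=1
  k=1: a=2, p=9, q=2
  k=2: a=2, p=22, q=5
  k=3: a=1, p=31, q=7
  k=4: a=2, p=84, q=19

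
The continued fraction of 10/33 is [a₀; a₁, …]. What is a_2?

10 = 0·33 + 10   →  a_0 = 0
33 = 3·10 + 3   →  a_1 = 3
10 = 3·3 + 1   →  a_2 = 3

3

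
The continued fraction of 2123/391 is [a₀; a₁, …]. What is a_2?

2123 = 5·391 + 168   →  a_0 = 5
391 = 2·168 + 55   →  a_1 = 2
168 = 3·55 + 3   →  a_2 = 3

3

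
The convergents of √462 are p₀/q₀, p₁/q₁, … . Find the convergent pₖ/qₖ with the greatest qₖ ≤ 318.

√462 = [21; 2, 42, …] (period length 2).
Convergents:
  p_0/q_0 = 21/1
  p_1/q_1 = 43/2
  p_2/q_2 = 1827/85
  p_3/q_3 = 3697/172
  p_4/q_4 = 157101/7309
q_3 = 172 ≤ 318 < 7309 = q_4, so the answer is 3697/172.

3697/172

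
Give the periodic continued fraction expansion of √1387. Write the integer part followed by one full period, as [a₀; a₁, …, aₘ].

a₀ = ⌊√1387⌋ = 37.

[37; 4, 8, 37, 8, 4, 74]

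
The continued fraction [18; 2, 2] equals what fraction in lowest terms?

92/5

Using pₖ = aₖpₖ₋₁ + pₖ₋₂ and qₖ = aₖqₖ₋₁ + qₖ₋₂:
  k=0: a=18, p=18, q=1
  k=1: a=2, p=37, q=2
  k=2: a=2, p=92, q=5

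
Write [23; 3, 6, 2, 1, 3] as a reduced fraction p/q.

Using pₖ = aₖpₖ₋₁ + pₖ₋₂ and qₖ = aₖqₖ₋₁ + qₖ₋₂:
  k=0: a=23, p=23, q=1
  k=1: a=3, p=70, q=3
  k=2: a=6, p=443, q=19
  k=3: a=2, p=956, q=41
  k=4: a=1, p=1399, q=60
  k=5: a=3, p=5153, q=221

5153/221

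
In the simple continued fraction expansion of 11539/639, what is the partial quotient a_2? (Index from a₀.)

11539 = 18·639 + 37   →  a_0 = 18
639 = 17·37 + 10   →  a_1 = 17
37 = 3·10 + 7   →  a_2 = 3

3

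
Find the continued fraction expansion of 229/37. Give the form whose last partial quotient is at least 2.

[6; 5, 3, 2]

229 = 6×37 + 7
37 = 5×7 + 2
7 = 3×2 + 1
2 = 2×1 + 0  (stop)
So 229/37 = [6; 5, 3, 2].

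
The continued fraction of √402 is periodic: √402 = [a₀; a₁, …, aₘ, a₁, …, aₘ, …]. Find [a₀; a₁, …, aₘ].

[20; 20, 40]

a₀ = ⌊√402⌋ = 20.
With m₀=0, d₀=1 and mₖ₊₁ = dₖaₖ − mₖ, dₖ₊₁ = (n − mₖ₊₁²)/dₖ, aₖ₊₁ = ⌊(a₀+mₖ₊₁)/dₖ₊₁⌋:
  k=1: m=20, d=2, a=20
  k=2: m=20, d=1, a=40
d=1 and a=2a₀=40 at k=2, so the next step gives (m, d) = (20, 2) again — its k=1 value — and the period has length 2.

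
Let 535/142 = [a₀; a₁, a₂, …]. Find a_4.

3

535 = 3·142 + 109   →  a_0 = 3
142 = 1·109 + 33   →  a_1 = 1
109 = 3·33 + 10   →  a_2 = 3
33 = 3·10 + 3   →  a_3 = 3
10 = 3·3 + 1   →  a_4 = 3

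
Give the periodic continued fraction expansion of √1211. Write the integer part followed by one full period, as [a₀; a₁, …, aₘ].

[34; 1, 3, 1, 68]

a₀ = ⌊√1211⌋ = 34.
With m₀=0, d₀=1 and mₖ₊₁ = dₖaₖ − mₖ, dₖ₊₁ = (n − mₖ₊₁²)/dₖ, aₖ₊₁ = ⌊(a₀+mₖ₊₁)/dₖ₊₁⌋:
  k=1: m=34, d=55, a=1
  k=2: m=21, d=14, a=3
  k=3: m=21, d=55, a=1
  k=4: m=34, d=1, a=68
d=1 and a=2a₀=68 at k=4, so the next step gives (m, d) = (34, 55) again — its k=1 value — and the period has length 4.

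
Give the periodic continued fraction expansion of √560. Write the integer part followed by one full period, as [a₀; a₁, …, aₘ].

[23; 1, 1, 1, 46]

a₀ = ⌊√560⌋ = 23.
With m₀=0, d₀=1 and mₖ₊₁ = dₖaₖ − mₖ, dₖ₊₁ = (n − mₖ₊₁²)/dₖ, aₖ₊₁ = ⌊(a₀+mₖ₊₁)/dₖ₊₁⌋:
  k=1: m=23, d=31, a=1
  k=2: m=8, d=16, a=1
  k=3: m=8, d=31, a=1
  k=4: m=23, d=1, a=46
d=1 and a=2a₀=46 at k=4, so the next step gives (m, d) = (23, 31) again — its k=1 value — and the period has length 4.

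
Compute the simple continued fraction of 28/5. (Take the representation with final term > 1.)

28 = 5·5 + 3
5 = 1·3 + 2
3 = 1·2 + 1
2 = 2·1 + 0  (stop)
So 28/5 = [5; 1, 1, 2].

[5; 1, 1, 2]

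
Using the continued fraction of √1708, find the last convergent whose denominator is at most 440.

√1708 = [41; 3, 20, 3, 82, …] (period length 4).
Convergents:
  p_0/q_0 = 41/1
  p_1/q_1 = 124/3
  p_2/q_2 = 2521/61
  p_3/q_3 = 7687/186
  p_4/q_4 = 632855/15313
q_3 = 186 ≤ 440 < 15313 = q_4, so the answer is 7687/186.

7687/186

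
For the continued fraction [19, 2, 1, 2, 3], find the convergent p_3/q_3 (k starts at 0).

155/8

Using pₖ = aₖpₖ₋₁ + pₖ₋₂, qₖ = aₖqₖ₋₁ + qₖ₋₂ (with p₋₁=1, p₋₂=0, q₋₁=0, q₋₂=1):
  k=0: a=19, p=19, q=1
  k=1: a=2, p=39, q=2
  k=2: a=1, p=58, q=3
  k=3: a=2, p=155, q=8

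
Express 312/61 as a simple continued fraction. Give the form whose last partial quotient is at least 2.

[5; 8, 1, 2, 2]

312 = 5·61 + 7
61 = 8·7 + 5
7 = 1·5 + 2
5 = 2·2 + 1
2 = 2·1 + 0  (stop)
So 312/61 = [5; 8, 1, 2, 2].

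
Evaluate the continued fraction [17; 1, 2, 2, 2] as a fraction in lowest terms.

301/17

Using pₖ = aₖpₖ₋₁ + pₖ₋₂ and qₖ = aₖqₖ₋₁ + qₖ₋₂:
  k=0: a=17, p=17, q=1
  k=1: a=1, p=18, q=1
  k=2: a=2, p=53, q=3
  k=3: a=2, p=124, q=7
  k=4: a=2, p=301, q=17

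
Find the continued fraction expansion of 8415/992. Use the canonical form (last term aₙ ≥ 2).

[8; 2, 14, 11, 3]

8415 = 8×992 + 479
992 = 2×479 + 34
479 = 14×34 + 3
34 = 11×3 + 1
3 = 3×1 + 0  (stop)
So 8415/992 = [8; 2, 14, 11, 3].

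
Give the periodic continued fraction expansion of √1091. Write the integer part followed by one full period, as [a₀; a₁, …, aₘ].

[33; 33, 66]

a₀ = ⌊√1091⌋ = 33.
With m₀=0, d₀=1 and mₖ₊₁ = dₖaₖ − mₖ, dₖ₊₁ = (n − mₖ₊₁²)/dₖ, aₖ₊₁ = ⌊(a₀+mₖ₊₁)/dₖ₊₁⌋:
  k=1: m=33, d=2, a=33
  k=2: m=33, d=1, a=66
d=1 and a=2a₀=66 at k=2, so the next step gives (m, d) = (33, 2) again — its k=1 value — and the period has length 2.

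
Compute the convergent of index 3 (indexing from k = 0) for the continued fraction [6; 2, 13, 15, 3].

2638/407

Using pₖ = aₖpₖ₋₁ + pₖ₋₂, qₖ = aₖqₖ₋₁ + qₖ₋₂ (with p₋₁=1, p₋₂=0, q₋₁=0, q₋₂=1):
  k=0: a=6, p=6, q=1
  k=1: a=2, p=13, q=2
  k=2: a=13, p=175, q=27
  k=3: a=15, p=2638, q=407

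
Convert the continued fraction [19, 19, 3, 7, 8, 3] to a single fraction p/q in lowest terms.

Fold from the inside: start with 3/1.
  8 + 1/3 = 25/3
  7 + 3/25 = 178/25
  3 + 25/178 = 559/178
  19 + 178/559 = 10799/559
  19 + 559/10799 = 205740/10799

205740/10799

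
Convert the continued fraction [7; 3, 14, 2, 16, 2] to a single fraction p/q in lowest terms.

Using pₖ = aₖpₖ₋₁ + pₖ₋₂ and qₖ = aₖqₖ₋₁ + qₖ₋₂:
  k=0: a=7, p=7, q=1
  k=1: a=3, p=22, q=3
  k=2: a=14, p=315, q=43
  k=3: a=2, p=652, q=89
  k=4: a=16, p=10747, q=1467
  k=5: a=2, p=22146, q=3023

22146/3023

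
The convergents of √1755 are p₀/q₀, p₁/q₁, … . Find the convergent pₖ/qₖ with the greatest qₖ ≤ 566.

10934/261

√1755 = [41; 1, 8, 3, 8, 1, 82, …] (period length 6).
Convergents:
  p_0/q_0 = 41/1
  p_1/q_1 = 42/1
  p_2/q_2 = 377/9
  p_3/q_3 = 1173/28
  p_4/q_4 = 9761/233
  p_5/q_5 = 10934/261
  p_6/q_6 = 906349/21635
q_5 = 261 ≤ 566 < 21635 = q_6, so the answer is 10934/261.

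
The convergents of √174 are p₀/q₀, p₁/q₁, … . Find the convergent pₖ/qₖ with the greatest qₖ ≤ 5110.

38003/2881

√174 = [13; 5, 4, 5, 26, …] (period length 4).
Convergents:
  p_0/q_0 = 13/1
  p_1/q_1 = 66/5
  p_2/q_2 = 277/21
  p_3/q_3 = 1451/110
  p_4/q_4 = 38003/2881
  p_5/q_5 = 191466/14515
q_4 = 2881 ≤ 5110 < 14515 = q_5, so the answer is 38003/2881.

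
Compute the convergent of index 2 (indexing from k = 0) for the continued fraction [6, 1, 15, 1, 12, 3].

111/16

Using pₖ = aₖpₖ₋₁ + pₖ₋₂, qₖ = aₖqₖ₋₁ + qₖ₋₂ (with p₋₁=1, p₋₂=0, q₋₁=0, q₋₂=1):
  k=0: a=6, p=6, q=1
  k=1: a=1, p=7, q=1
  k=2: a=15, p=111, q=16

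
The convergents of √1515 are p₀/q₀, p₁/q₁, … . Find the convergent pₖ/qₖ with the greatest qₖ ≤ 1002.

√1515 = [38; 1, 11, 1, 76, …] (period length 4).
Convergents:
  p_0/q_0 = 38/1
  p_1/q_1 = 39/1
  p_2/q_2 = 467/12
  p_3/q_3 = 506/13
  p_4/q_4 = 38923/1000
  p_5/q_5 = 39429/1013
q_4 = 1000 ≤ 1002 < 1013 = q_5, so the answer is 38923/1000.

38923/1000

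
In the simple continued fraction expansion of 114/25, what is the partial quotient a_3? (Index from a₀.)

114 = 4·25 + 14   →  a_0 = 4
25 = 1·14 + 11   →  a_1 = 1
14 = 1·11 + 3   →  a_2 = 1
11 = 3·3 + 2   →  a_3 = 3

3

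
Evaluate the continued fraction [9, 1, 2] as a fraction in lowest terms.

29/3

Fold from the inside: start with 2/1.
  1 + 1/2 = 3/2
  9 + 2/3 = 29/3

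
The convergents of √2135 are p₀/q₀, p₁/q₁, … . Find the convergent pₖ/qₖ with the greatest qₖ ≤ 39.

√2135 = [46; 4, 1, 5, 1, 4, 92, …] (period length 6).
Convergents:
  p_0/q_0 = 46/1
  p_1/q_1 = 185/4
  p_2/q_2 = 231/5
  p_3/q_3 = 1340/29
  p_4/q_4 = 1571/34
  p_5/q_5 = 7624/165
q_4 = 34 ≤ 39 < 165 = q_5, so the answer is 1571/34.

1571/34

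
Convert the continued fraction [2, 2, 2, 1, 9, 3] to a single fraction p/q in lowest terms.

Using pₖ = aₖpₖ₋₁ + pₖ₋₂ and qₖ = aₖqₖ₋₁ + qₖ₋₂:
  k=0: a=2, p=2, q=1
  k=1: a=2, p=5, q=2
  k=2: a=2, p=12, q=5
  k=3: a=1, p=17, q=7
  k=4: a=9, p=165, q=68
  k=5: a=3, p=512, q=211

512/211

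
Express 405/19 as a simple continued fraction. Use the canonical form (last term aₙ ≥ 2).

405 = 21·19 + 6
19 = 3·6 + 1
6 = 6·1 + 0  (stop)
So 405/19 = [21; 3, 6].

[21; 3, 6]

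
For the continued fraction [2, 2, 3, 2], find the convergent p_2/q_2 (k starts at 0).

Using pₖ = aₖpₖ₋₁ + pₖ₋₂, qₖ = aₖqₖ₋₁ + qₖ₋₂ (with p₋₁=1, p₋₂=0, q₋₁=0, q₋₂=1):
  k=0: a=2, p=2, q=1
  k=1: a=2, p=5, q=2
  k=2: a=3, p=17, q=7

17/7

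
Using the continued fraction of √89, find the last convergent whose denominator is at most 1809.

√89 = [9; 2, 3, 3, 2, 18, …] (period length 5).
Convergents:
  p_0/q_0 = 9/1
  p_1/q_1 = 19/2
  p_2/q_2 = 66/7
  p_3/q_3 = 217/23
  p_4/q_4 = 500/53
  p_5/q_5 = 9217/977
  p_6/q_6 = 18934/2007
q_5 = 977 ≤ 1809 < 2007 = q_6, so the answer is 9217/977.

9217/977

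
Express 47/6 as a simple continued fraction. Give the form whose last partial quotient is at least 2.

47 = 7*6 + 5
6 = 1*5 + 1
5 = 5*1 + 0  (stop)
So 47/6 = [7; 1, 5].

[7; 1, 5]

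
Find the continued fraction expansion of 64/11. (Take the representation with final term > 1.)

[5; 1, 4, 2]

64 = 5×11 + 9
11 = 1×9 + 2
9 = 4×2 + 1
2 = 2×1 + 0  (stop)
So 64/11 = [5; 1, 4, 2].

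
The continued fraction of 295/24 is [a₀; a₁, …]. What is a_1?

295 = 12·24 + 7   →  a_0 = 12
24 = 3·7 + 3   →  a_1 = 3

3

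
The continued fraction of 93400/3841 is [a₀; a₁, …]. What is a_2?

93400 = 24·3841 + 1216   →  a_0 = 24
3841 = 3·1216 + 193   →  a_1 = 3
1216 = 6·193 + 58   →  a_2 = 6

6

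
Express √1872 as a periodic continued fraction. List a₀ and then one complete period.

a₀ = ⌊√1872⌋ = 43.

[43; 3, 1, 3, 86]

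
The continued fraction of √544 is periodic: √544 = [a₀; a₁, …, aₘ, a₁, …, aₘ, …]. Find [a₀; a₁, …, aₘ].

a₀ = ⌊√544⌋ = 23.
With m₀=0, d₀=1 and mₖ₊₁ = dₖaₖ − mₖ, dₖ₊₁ = (n − mₖ₊₁²)/dₖ, aₖ₊₁ = ⌊(a₀+mₖ₊₁)/dₖ₊₁⌋:
  k=1: m=23, d=15, a=3
  k=2: m=22, d=4, a=11
  k=3: m=22, d=15, a=3
  k=4: m=23, d=1, a=46
d=1 and a=2a₀=46 at k=4, so the next step gives (m, d) = (23, 15) again — its k=1 value — and the period has length 4.

[23; 3, 11, 3, 46]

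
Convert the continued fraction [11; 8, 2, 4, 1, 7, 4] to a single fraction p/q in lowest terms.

33366/3001

Using pₖ = aₖpₖ₋₁ + pₖ₋₂ and qₖ = aₖqₖ₋₁ + qₖ₋₂:
  k=0: a=11, p=11, q=1
  k=1: a=8, p=89, q=8
  k=2: a=2, p=189, q=17
  k=3: a=4, p=845, q=76
  k=4: a=1, p=1034, q=93
  k=5: a=7, p=8083, q=727
  k=6: a=4, p=33366, q=3001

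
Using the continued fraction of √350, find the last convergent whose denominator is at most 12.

√350 = [18; 1, 2, 2, 2, 1, 36, …] (period length 6).
Convergents:
  p_0/q_0 = 18/1
  p_1/q_1 = 19/1
  p_2/q_2 = 56/3
  p_3/q_3 = 131/7
  p_4/q_4 = 318/17
q_3 = 7 ≤ 12 < 17 = q_4, so the answer is 131/7.

131/7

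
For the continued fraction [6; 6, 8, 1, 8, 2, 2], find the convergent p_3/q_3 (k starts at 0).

Using pₖ = aₖpₖ₋₁ + pₖ₋₂, qₖ = aₖqₖ₋₁ + qₖ₋₂ (with p₋₁=1, p₋₂=0, q₋₁=0, q₋₂=1):
  k=0: a=6, p=6, q=1
  k=1: a=6, p=37, q=6
  k=2: a=8, p=302, q=49
  k=3: a=1, p=339, q=55

339/55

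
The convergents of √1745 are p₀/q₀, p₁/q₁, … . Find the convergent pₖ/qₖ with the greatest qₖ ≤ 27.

919/22

√1745 = [41; 1, 3, 2, 2, 3, 1, 82, …] (period length 7).
Convergents:
  p_0/q_0 = 41/1
  p_1/q_1 = 42/1
  p_2/q_2 = 167/4
  p_3/q_3 = 376/9
  p_4/q_4 = 919/22
  p_5/q_5 = 3133/75
q_4 = 22 ≤ 27 < 75 = q_5, so the answer is 919/22.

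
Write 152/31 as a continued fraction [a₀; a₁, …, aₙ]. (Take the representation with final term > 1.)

152 = 4·31 + 28
31 = 1·28 + 3
28 = 9·3 + 1
3 = 3·1 + 0  (stop)
So 152/31 = [4; 1, 9, 3].

[4; 1, 9, 3]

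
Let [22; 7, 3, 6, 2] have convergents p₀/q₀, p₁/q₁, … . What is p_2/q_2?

Using pₖ = aₖpₖ₋₁ + pₖ₋₂, qₖ = aₖqₖ₋₁ + qₖ₋₂ (with p₋₁=1, p₋₂=0, q₋₁=0, q₋₂=1):
  k=0: a=22, p=22, q=1
  k=1: a=7, p=155, q=7
  k=2: a=3, p=487, q=22

487/22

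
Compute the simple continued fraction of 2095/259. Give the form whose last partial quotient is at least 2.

[8; 11, 3, 1, 5]

2095 = 8*259 + 23
259 = 11*23 + 6
23 = 3*6 + 5
6 = 1*5 + 1
5 = 5*1 + 0  (stop)
So 2095/259 = [8; 11, 3, 1, 5].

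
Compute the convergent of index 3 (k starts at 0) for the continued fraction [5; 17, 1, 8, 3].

Using pₖ = aₖpₖ₋₁ + pₖ₋₂, qₖ = aₖqₖ₋₁ + qₖ₋₂ (with p₋₁=1, p₋₂=0, q₋₁=0, q₋₂=1):
  k=0: a=5, p=5, q=1
  k=1: a=17, p=86, q=17
  k=2: a=1, p=91, q=18
  k=3: a=8, p=814, q=161

814/161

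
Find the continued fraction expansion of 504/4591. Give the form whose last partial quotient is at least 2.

504 = 0*4591 + 504
4591 = 9*504 + 55
504 = 9*55 + 9
55 = 6*9 + 1
9 = 9*1 + 0  (stop)
So 504/4591 = [0; 9, 9, 6, 9].

[0; 9, 9, 6, 9]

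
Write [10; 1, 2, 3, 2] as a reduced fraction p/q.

246/23

Using pₖ = aₖpₖ₋₁ + pₖ₋₂ and qₖ = aₖqₖ₋₁ + qₖ₋₂:
  k=0: a=10, p=10, q=1
  k=1: a=1, p=11, q=1
  k=2: a=2, p=32, q=3
  k=3: a=3, p=107, q=10
  k=4: a=2, p=246, q=23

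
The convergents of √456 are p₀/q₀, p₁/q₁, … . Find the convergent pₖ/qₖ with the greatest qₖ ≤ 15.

299/14

√456 = [21; 2, 1, 4, 1, 2, 42, …] (period length 6).
Convergents:
  p_0/q_0 = 21/1
  p_1/q_1 = 43/2
  p_2/q_2 = 64/3
  p_3/q_3 = 299/14
  p_4/q_4 = 363/17
q_3 = 14 ≤ 15 < 17 = q_4, so the answer is 299/14.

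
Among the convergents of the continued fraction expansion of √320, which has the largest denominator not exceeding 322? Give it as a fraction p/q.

√320 = [17; 1, 7, 1, 34, …] (period length 4).
Convergents:
  p_0/q_0 = 17/1
  p_1/q_1 = 18/1
  p_2/q_2 = 143/8
  p_3/q_3 = 161/9
  p_4/q_4 = 5617/314
  p_5/q_5 = 5778/323
q_4 = 314 ≤ 322 < 323 = q_5, so the answer is 5617/314.

5617/314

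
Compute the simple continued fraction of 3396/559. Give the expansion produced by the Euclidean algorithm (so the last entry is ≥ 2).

3396 = 6×559 + 42
559 = 13×42 + 13
42 = 3×13 + 3
13 = 4×3 + 1
3 = 3×1 + 0  (stop)
So 3396/559 = [6; 13, 3, 4, 3].

[6; 13, 3, 4, 3]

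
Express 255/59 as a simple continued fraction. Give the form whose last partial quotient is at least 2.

[4; 3, 9, 2]

255 = 4*59 + 19
59 = 3*19 + 2
19 = 9*2 + 1
2 = 2*1 + 0  (stop)
So 255/59 = [4; 3, 9, 2].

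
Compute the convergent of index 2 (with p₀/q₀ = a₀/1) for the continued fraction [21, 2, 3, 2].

150/7

Using pₖ = aₖpₖ₋₁ + pₖ₋₂, qₖ = aₖqₖ₋₁ + qₖ₋₂ (with p₋₁=1, p₋₂=0, q₋₁=0, q₋₂=1):
  k=0: a=21, p=21, q=1
  k=1: a=2, p=43, q=2
  k=2: a=3, p=150, q=7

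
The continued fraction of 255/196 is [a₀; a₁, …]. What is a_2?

3

255 = 1·196 + 59   →  a_0 = 1
196 = 3·59 + 19   →  a_1 = 3
59 = 3·19 + 2   →  a_2 = 3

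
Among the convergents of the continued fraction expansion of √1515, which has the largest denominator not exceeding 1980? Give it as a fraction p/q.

√1515 = [38; 1, 11, 1, 76, …] (period length 4).
Convergents:
  p_0/q_0 = 38/1
  p_1/q_1 = 39/1
  p_2/q_2 = 467/12
  p_3/q_3 = 506/13
  p_4/q_4 = 38923/1000
  p_5/q_5 = 39429/1013
  p_6/q_6 = 472642/12143
q_5 = 1013 ≤ 1980 < 12143 = q_6, so the answer is 39429/1013.

39429/1013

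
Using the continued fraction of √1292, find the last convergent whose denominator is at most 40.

647/18

√1292 = [35; 1, 16, 1, 70, …] (period length 4).
Convergents:
  p_0/q_0 = 35/1
  p_1/q_1 = 36/1
  p_2/q_2 = 611/17
  p_3/q_3 = 647/18
  p_4/q_4 = 45901/1277
q_3 = 18 ≤ 40 < 1277 = q_4, so the answer is 647/18.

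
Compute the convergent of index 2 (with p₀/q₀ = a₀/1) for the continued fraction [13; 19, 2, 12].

509/39

Using pₖ = aₖpₖ₋₁ + pₖ₋₂, qₖ = aₖqₖ₋₁ + qₖ₋₂ (with p₋₁=1, p₋₂=0, q₋₁=0, q₋₂=1):
  k=0: a=13, p=13, q=1
  k=1: a=19, p=248, q=19
  k=2: a=2, p=509, q=39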